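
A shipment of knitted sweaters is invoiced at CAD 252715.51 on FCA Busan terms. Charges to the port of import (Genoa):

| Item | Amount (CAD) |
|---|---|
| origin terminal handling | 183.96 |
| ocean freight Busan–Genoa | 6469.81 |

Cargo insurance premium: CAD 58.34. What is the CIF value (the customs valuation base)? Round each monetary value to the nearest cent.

CIF = FCA price + pre-shipment costs + freight + insurance
CIF = 252715.51 + 183.96 + 6469.81 + 58.34 = 259427.62

CIF value: CAD 259427.62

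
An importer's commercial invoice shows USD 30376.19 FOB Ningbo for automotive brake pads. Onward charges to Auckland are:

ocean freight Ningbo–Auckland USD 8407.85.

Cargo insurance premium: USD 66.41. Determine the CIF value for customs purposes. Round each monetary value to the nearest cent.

CIF = FOB price + freight + insurance
CIF = 30376.19 + 8407.85 + 66.41 = 38850.45

CIF value: USD 38850.45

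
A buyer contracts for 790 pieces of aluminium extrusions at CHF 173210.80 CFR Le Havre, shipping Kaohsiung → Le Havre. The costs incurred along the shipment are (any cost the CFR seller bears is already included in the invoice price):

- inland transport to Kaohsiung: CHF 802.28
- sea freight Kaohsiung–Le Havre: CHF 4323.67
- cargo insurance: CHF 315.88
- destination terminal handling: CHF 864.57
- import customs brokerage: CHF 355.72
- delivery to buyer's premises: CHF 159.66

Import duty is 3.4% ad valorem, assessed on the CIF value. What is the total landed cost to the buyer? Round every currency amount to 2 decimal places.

CFR: the seller pays costs through ocean freight to the destination port, but not insurance.
Already in the invoice (seller's account under CFR): inland to port, freight — exclude.
CIF value = CFR price + insurance = 173210.80 + 315.88 = 173526.68
Import duty = 173526.68 × 3.4% = 5899.91
Buyer bears: insurance 315.88 + destination terminal 864.57 + brokerage 355.72 + delivery 159.66 + duty 5899.91 = 7595.74
Landed cost = invoice 173210.80 + 7595.74 = 180806.54

Total landed cost: CHF 180806.54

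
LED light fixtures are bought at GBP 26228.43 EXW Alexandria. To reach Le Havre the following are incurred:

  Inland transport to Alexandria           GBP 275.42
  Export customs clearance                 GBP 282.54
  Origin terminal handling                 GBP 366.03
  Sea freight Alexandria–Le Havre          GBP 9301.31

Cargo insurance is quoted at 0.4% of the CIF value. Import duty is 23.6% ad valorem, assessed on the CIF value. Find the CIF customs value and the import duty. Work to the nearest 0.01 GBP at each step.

Let C be the CIF value. C = EXW price + pre-shipment costs + freight + 0.4% × C
C − 0.4% × C = 26228.43 + 275.42 + 282.54 + 366.03 + 9301.31
0.996 × C = 36453.73
C = 36453.73 / 0.996 = 36600.13
Insurance premium = 0.4% × 36600.13 = 146.40
Import duty = 36600.13 × 23.6% = 8637.63

CIF value: GBP 36600.13; import duty: GBP 8637.63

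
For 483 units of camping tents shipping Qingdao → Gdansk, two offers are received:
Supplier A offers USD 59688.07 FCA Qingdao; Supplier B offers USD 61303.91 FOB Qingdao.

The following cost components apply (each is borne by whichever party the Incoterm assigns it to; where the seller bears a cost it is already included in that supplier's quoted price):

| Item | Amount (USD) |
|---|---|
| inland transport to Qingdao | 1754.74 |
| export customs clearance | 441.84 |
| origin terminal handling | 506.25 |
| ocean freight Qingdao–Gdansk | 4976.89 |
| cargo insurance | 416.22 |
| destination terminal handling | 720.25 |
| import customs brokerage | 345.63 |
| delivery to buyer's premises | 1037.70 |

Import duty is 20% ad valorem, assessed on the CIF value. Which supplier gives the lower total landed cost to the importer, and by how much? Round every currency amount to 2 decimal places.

Supplier A is cheaper by USD 1331.50

Supplier A (FCA):
CIF value = FCA price + origin terminal + freight + insurance = 59688.07 + 506.25 + 4976.89 + 416.22 = 65587.43
Import duty = 65587.43 × 20% = 13117.49
Buyer bears (A): 506.25 + 4976.89 + 416.22 + 720.25 + 345.63 + 1037.70 = 8002.94
Landed cost (A) = invoice 59688.07 + 8002.94 + duty 13117.49 = 80808.50
Supplier B (FOB):
CIF value = FOB price + freight + insurance = 61303.91 + 4976.89 + 416.22 = 66697.02
Import duty = 66697.02 × 20% = 13339.40
Buyer bears (B): 4976.89 + 416.22 + 720.25 + 345.63 + 1037.70 = 7496.69
Landed cost (B) = invoice 61303.91 + 7496.69 + duty 13339.40 = 82140.00
Difference = |80808.50 − 82140.00| = 1331.50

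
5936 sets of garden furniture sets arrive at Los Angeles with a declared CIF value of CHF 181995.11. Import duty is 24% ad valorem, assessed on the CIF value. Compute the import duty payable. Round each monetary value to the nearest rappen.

Import duty: CHF 43678.83

Import duty = 181995.11 × 24% = 43678.83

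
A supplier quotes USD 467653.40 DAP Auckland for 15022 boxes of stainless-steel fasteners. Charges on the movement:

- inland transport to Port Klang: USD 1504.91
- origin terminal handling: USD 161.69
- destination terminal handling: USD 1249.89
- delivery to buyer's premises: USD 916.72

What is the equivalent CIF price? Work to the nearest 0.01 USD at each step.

CIF price: USD 465486.79

Not relevant to the conversion: inland to port, origin terminal — on the seller under both DAP and CIF; already in the DAP price and stays in the CIF price.
From DAP to CIF, the seller no longer bears: destination terminal, delivery.
CIF price = 467653.40 − 1249.89 − 916.72 = 465486.79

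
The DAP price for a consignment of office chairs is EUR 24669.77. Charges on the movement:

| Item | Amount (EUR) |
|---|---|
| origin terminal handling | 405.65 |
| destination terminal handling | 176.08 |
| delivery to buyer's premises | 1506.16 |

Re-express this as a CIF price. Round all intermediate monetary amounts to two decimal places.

Not relevant to the conversion: origin terminal — on the seller under both DAP and CIF; already in the DAP price and stays in the CIF price.
From DAP to CIF, the seller no longer bears: destination terminal, delivery.
CIF price = 24669.77 − 176.08 − 1506.16 = 22987.53

CIF price: EUR 22987.53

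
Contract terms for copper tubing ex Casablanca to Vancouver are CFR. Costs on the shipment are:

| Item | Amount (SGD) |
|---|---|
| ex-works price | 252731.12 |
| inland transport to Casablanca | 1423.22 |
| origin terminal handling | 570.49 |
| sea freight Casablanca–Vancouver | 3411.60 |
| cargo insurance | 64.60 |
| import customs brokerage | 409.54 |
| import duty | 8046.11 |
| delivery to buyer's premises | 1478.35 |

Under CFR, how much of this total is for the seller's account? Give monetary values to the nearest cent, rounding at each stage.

CFR: the seller pays costs through ocean freight to the destination port, but not insurance.
Seller's account: goods 252731.12 + inland to port 1423.22 + origin terminal 570.49 + freight 3411.60 = 258136.43
Buyer's account: insurance 64.60 + brokerage 409.54 + duty 8046.11 + delivery 1478.35 = 9998.60

Seller's account: SGD 258136.43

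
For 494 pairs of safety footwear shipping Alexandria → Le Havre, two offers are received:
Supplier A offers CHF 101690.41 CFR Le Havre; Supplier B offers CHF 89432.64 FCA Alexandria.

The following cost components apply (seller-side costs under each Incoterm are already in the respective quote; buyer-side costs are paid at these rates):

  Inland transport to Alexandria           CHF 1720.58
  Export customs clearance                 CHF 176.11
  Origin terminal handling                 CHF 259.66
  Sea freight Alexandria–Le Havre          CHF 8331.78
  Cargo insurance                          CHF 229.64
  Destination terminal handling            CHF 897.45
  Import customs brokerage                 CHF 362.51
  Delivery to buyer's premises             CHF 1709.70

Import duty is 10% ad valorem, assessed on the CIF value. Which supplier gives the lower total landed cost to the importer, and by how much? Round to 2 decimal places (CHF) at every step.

Supplier B is cheaper by CHF 4032.97

Supplier A (CFR):
CIF value = CFR price + insurance = 101690.41 + 229.64 = 101920.05
Import duty = 101920.05 × 10% = 10192.01
Buyer bears (A): 229.64 + 897.45 + 362.51 + 1709.70 = 3199.30
Landed cost (A) = invoice 101690.41 + 3199.30 + duty 10192.01 = 115081.72
Supplier B (FCA):
CIF value = FCA price + origin terminal + freight + insurance = 89432.64 + 259.66 + 8331.78 + 229.64 = 98253.72
Import duty = 98253.72 × 10% = 9825.37
Buyer bears (B): 259.66 + 8331.78 + 229.64 + 897.45 + 362.51 + 1709.70 = 11790.74
Landed cost (B) = invoice 89432.64 + 11790.74 + duty 9825.37 = 111048.75
Difference = |115081.72 − 111048.75| = 4032.97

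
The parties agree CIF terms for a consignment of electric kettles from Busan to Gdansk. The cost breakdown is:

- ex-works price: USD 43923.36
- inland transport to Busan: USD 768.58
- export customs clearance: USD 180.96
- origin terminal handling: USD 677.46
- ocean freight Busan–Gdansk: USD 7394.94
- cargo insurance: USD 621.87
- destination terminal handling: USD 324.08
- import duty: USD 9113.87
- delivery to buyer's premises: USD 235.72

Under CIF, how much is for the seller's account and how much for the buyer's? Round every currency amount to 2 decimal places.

CIF: the seller pays costs through ocean freight and marine insurance to the destination port.
Seller's account: goods 43923.36 + inland to port 768.58 + export clearance 180.96 + origin terminal 677.46 + freight 7394.94 + insurance 621.87 = 53567.17
Buyer's account: destination terminal 324.08 + duty 9113.87 + delivery 235.72 = 9673.67

Seller: USD 53567.17; buyer: USD 9673.67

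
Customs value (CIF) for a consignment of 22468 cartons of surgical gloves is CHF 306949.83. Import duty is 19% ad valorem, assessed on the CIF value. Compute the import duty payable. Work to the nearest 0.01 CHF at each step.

Import duty = 306949.83 × 19% = 58320.47

Import duty: CHF 58320.47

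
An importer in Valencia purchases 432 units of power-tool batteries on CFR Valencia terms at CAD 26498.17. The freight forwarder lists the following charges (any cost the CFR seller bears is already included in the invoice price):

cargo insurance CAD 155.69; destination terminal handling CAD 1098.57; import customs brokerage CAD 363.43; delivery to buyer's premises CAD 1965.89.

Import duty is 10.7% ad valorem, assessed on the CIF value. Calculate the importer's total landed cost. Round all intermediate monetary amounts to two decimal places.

Total landed cost: CAD 32933.71

CFR: the seller pays costs through ocean freight to the destination port, but not insurance.
CIF value = CFR price + insurance = 26498.17 + 155.69 = 26653.86
Import duty = 26653.86 × 10.7% = 2851.96
Buyer bears: insurance 155.69 + destination terminal 1098.57 + brokerage 363.43 + delivery 1965.89 + duty 2851.96 = 6435.54
Landed cost = invoice 26498.17 + 6435.54 = 32933.71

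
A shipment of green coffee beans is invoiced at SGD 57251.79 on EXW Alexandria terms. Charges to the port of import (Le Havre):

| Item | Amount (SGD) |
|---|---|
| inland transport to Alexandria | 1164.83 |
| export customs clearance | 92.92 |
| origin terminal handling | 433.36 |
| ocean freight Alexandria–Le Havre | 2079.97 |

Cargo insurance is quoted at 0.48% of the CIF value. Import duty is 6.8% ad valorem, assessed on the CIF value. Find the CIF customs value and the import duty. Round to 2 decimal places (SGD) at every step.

CIF value: SGD 61317.19; import duty: SGD 4169.57

Let C be the CIF value. C = EXW price + pre-shipment costs + freight + 0.48% × C
C − 0.48% × C = 57251.79 + 1164.83 + 92.92 + 433.36 + 2079.97
0.9952 × C = 61022.87
C = 61022.87 / 0.9952 = 61317.19
Insurance premium = 0.48% × 61317.19 = 294.32
Import duty = 61317.19 × 6.8% = 4169.57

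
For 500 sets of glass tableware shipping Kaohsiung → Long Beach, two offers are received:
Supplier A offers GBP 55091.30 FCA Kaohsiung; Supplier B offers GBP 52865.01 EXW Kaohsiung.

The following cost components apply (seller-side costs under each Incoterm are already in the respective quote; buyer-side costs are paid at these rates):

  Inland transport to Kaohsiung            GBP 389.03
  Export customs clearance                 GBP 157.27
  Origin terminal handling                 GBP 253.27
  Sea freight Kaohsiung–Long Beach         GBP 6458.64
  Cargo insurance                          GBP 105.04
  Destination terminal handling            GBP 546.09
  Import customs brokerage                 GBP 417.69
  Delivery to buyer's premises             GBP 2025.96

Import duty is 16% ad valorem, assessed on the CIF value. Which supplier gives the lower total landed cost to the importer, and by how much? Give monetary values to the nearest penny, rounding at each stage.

Supplier B is cheaper by GBP 1948.79

Supplier A (FCA):
CIF value = FCA price + origin terminal + freight + insurance = 55091.30 + 253.27 + 6458.64 + 105.04 = 61908.25
Import duty = 61908.25 × 16% = 9905.32
Buyer bears (A): 253.27 + 6458.64 + 105.04 + 546.09 + 417.69 + 2025.96 = 9806.69
Landed cost (A) = invoice 55091.30 + 9806.69 + duty 9905.32 = 74803.31
Supplier B (EXW):
CIF value = EXW price + inland to port + export clearance + origin terminal + freight + insurance = 52865.01 + 389.03 + 157.27 + 253.27 + 6458.64 + 105.04 = 60228.26
Import duty = 60228.26 × 16% = 9636.52
Buyer bears (B): 389.03 + 157.27 + 253.27 + 6458.64 + 105.04 + 546.09 + 417.69 + 2025.96 = 10352.99
Landed cost (B) = invoice 52865.01 + 10352.99 + duty 9636.52 = 72854.52
Difference = |74803.31 − 72854.52| = 1948.79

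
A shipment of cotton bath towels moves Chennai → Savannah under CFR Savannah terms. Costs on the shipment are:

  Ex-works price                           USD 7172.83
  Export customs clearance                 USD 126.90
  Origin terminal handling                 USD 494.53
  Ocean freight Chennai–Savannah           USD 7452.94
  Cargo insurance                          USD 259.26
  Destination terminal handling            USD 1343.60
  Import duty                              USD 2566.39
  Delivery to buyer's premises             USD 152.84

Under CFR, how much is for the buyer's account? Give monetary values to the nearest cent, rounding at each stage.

Buyer's account: USD 4322.09

CFR: the seller pays costs through ocean freight to the destination port, but not insurance.
Seller's account: goods 7172.83 + export clearance 126.90 + origin terminal 494.53 + freight 7452.94 = 15247.20
Buyer's account: insurance 259.26 + destination terminal 1343.60 + duty 2566.39 + delivery 152.84 = 4322.09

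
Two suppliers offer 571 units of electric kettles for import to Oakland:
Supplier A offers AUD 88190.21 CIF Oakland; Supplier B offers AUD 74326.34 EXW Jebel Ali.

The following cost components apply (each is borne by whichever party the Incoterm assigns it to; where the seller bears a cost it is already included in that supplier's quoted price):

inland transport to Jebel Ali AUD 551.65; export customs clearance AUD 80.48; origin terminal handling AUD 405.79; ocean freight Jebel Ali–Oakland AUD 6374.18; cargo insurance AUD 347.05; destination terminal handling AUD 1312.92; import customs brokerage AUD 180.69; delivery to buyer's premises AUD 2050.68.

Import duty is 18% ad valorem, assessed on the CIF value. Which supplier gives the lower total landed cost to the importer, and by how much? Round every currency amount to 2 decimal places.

Supplier A (CIF):
The CIF price already equals the CIF value: 88190.21
Import duty = 88190.21 × 18% = 15874.24
Buyer bears (A): 1312.92 + 180.69 + 2050.68 = 3544.29
Landed cost (A) = invoice 88190.21 + 3544.29 + duty 15874.24 = 107608.74
Supplier B (EXW):
CIF value = EXW price + inland to port + export clearance + origin terminal + freight + insurance = 74326.34 + 551.65 + 80.48 + 405.79 + 6374.18 + 347.05 = 82085.49
Import duty = 82085.49 × 18% = 14775.39
Buyer bears (B): 551.65 + 80.48 + 405.79 + 6374.18 + 347.05 + 1312.92 + 180.69 + 2050.68 = 11303.44
Landed cost (B) = invoice 74326.34 + 11303.44 + duty 14775.39 = 100405.17
Difference = |107608.74 − 100405.17| = 7203.57

Supplier B is cheaper by AUD 7203.57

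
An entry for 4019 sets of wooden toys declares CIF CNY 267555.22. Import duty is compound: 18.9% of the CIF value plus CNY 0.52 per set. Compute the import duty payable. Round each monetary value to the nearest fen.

Import duty: CNY 52657.82

Ad valorem component: 267555.22 × 18.9% = 50567.94
Specific component: 4019 × 0.52 = 2089.88
Import duty = 50567.94 + 2089.88 = 52657.82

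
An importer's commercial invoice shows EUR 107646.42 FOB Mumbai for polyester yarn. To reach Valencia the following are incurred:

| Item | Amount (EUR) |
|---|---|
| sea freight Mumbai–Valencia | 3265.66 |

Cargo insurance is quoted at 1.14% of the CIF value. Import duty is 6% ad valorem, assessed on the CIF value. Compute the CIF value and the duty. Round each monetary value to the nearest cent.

CIF value: EUR 112191.06; import duty: EUR 6731.46

Let C be the CIF value. C = FOB price + freight + 1.14% × C
C − 1.14% × C = 107646.42 + 3265.66
0.9886 × C = 110912.08
C = 110912.08 / 0.9886 = 112191.06
Insurance premium = 1.14% × 112191.06 = 1278.98
Import duty = 112191.06 × 6% = 6731.46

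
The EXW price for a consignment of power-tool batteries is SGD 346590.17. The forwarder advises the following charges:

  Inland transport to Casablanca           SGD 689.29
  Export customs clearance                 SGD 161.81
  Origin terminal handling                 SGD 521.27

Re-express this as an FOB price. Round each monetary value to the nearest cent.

From EXW to FOB, the seller additionally bears: inland to port, export clearance, origin terminal.
FOB price = 346590.17 + 689.29 + 161.81 + 521.27 = 347962.54

FOB price: SGD 347962.54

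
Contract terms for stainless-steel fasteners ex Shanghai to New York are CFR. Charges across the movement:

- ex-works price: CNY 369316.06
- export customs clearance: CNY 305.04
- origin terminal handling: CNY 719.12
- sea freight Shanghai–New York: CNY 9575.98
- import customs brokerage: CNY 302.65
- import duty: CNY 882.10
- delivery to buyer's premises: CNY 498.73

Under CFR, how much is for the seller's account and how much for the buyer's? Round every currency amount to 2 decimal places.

CFR: the seller pays costs through ocean freight to the destination port, but not insurance.
Seller's account: goods 369316.06 + export clearance 305.04 + origin terminal 719.12 + freight 9575.98 = 379916.20
Buyer's account: brokerage 302.65 + duty 882.10 + delivery 498.73 = 1683.48

Seller: CNY 379916.20; buyer: CNY 1683.48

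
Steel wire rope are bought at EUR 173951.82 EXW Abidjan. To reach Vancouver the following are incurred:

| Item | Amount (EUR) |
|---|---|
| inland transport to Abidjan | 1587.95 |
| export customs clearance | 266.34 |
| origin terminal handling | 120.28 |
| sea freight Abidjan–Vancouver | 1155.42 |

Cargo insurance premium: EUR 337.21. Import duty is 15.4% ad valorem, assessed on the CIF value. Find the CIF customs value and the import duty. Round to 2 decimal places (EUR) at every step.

CIF = EXW price + pre-shipment costs + freight + insurance
CIF = 173951.82 + 1587.95 + 266.34 + 120.28 + 1155.42 + 337.21 = 177419.02
Import duty = 177419.02 × 15.4% = 27322.53

CIF value: EUR 177419.02; import duty: EUR 27322.53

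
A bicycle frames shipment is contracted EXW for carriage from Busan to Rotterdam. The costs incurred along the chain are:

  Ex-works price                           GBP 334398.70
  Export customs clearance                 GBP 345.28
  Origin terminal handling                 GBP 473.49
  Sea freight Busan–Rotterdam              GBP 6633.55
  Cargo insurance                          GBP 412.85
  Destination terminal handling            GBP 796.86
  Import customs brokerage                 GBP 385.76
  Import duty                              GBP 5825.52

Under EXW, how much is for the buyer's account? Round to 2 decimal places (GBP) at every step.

EXW: the seller makes goods available at their premises; the buyer bears all onward costs.
Seller's account: goods 334398.70 = 334398.70
Buyer's account: export clearance 345.28 + origin terminal 473.49 + freight 6633.55 + insurance 412.85 + destination terminal 796.86 + brokerage 385.76 + duty 5825.52 = 14873.31

Buyer's account: GBP 14873.31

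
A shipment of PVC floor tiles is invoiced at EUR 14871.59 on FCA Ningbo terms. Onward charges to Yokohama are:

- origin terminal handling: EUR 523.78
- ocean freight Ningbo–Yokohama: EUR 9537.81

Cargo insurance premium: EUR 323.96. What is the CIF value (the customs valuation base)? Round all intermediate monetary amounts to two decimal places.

CIF = FCA price + pre-shipment costs + freight + insurance
CIF = 14871.59 + 523.78 + 9537.81 + 323.96 = 25257.14

CIF value: EUR 25257.14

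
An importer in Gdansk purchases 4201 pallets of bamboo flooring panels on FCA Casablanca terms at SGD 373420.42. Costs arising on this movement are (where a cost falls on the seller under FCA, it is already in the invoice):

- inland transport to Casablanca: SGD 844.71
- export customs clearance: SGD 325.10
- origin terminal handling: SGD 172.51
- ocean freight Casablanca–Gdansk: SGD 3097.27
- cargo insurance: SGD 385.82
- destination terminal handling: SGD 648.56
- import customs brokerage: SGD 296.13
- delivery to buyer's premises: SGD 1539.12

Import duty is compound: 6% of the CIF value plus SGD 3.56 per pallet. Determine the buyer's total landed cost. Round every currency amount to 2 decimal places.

Total landed cost: SGD 417139.95

FCA: the seller delivers export-cleared goods to the carrier; the buyer bears costs from that point.
Already in the invoice (seller's account under FCA): inland to port, export clearance — exclude.
CIF value = FCA price + origin terminal + freight + insurance = 373420.42 + 172.51 + 3097.27 + 385.82 = 377076.02
Ad valorem component: 377076.02 × 6% = 22624.56
Specific component: 4201 × 3.56 = 14955.56
Import duty = 22624.56 + 14955.56 = 37580.12
Buyer bears: origin terminal 172.51 + freight 3097.27 + insurance 385.82 + destination terminal 648.56 + brokerage 296.13 + delivery 1539.12 + duty 37580.12 = 43719.53
Landed cost = invoice 373420.42 + 43719.53 = 417139.95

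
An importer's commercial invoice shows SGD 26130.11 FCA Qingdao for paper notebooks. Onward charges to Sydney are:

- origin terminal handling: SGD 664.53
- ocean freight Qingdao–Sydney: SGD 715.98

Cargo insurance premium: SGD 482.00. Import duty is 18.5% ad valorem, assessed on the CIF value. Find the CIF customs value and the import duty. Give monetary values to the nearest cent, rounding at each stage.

CIF = FCA price + pre-shipment costs + freight + insurance
CIF = 26130.11 + 664.53 + 715.98 + 482.00 = 27992.62
Import duty = 27992.62 × 18.5% = 5178.63

CIF value: SGD 27992.62; import duty: SGD 5178.63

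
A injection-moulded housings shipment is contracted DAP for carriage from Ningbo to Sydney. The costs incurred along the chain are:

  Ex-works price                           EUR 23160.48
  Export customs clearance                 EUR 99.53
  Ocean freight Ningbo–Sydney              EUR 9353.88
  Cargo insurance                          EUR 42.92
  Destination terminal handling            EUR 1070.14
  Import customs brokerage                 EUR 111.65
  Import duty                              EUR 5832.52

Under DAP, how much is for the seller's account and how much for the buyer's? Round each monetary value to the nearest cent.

DAP: the seller bears all costs to the named destination except import duty and clearance.
Seller's account: goods 23160.48 + export clearance 99.53 + freight 9353.88 + insurance 42.92 + destination terminal 1070.14 = 33726.95
Buyer's account: brokerage 111.65 + duty 5832.52 = 5944.17

Seller: EUR 33726.95; buyer: EUR 5944.17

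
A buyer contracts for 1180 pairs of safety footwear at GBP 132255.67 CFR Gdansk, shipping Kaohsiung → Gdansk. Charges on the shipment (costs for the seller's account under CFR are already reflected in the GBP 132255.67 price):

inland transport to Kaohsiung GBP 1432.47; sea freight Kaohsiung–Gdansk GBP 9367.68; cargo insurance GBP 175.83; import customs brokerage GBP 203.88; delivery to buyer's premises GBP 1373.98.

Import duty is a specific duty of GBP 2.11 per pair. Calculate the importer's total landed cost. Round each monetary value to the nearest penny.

Total landed cost: GBP 136499.16

CFR: the seller pays costs through ocean freight to the destination port, but not insurance.
Already in the invoice (seller's account under CFR): inland to port, freight — exclude.
CIF value = CFR price + insurance = 132255.67 + 175.83 = 132431.50
Import duty = 1180 × 2.11 = 2489.80
Buyer bears: insurance 175.83 + brokerage 203.88 + delivery 1373.98 + duty 2489.80 = 4243.49
Landed cost = invoice 132255.67 + 4243.49 = 136499.16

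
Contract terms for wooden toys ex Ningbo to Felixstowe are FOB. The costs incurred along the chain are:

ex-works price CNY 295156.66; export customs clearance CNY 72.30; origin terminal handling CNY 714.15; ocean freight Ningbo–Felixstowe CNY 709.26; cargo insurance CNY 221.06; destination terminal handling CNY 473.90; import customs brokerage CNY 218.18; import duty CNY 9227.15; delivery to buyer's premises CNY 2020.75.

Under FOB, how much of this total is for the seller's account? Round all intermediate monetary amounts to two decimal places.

Seller's account: CNY 295943.11

FOB: the seller bears costs until goods are on board at the origin port; the buyer bears freight, insurance and all costs thereafter.
Seller's account: goods 295156.66 + export clearance 72.30 + origin terminal 714.15 = 295943.11
Buyer's account: freight 709.26 + insurance 221.06 + destination terminal 473.90 + brokerage 218.18 + duty 9227.15 + delivery 2020.75 = 12870.30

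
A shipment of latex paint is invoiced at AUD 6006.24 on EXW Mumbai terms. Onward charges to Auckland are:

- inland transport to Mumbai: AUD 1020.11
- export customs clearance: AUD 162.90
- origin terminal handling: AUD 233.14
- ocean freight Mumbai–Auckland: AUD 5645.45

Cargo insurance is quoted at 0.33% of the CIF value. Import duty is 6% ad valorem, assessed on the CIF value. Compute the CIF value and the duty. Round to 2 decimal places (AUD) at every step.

CIF value: AUD 13111.11; import duty: AUD 786.67

Let C be the CIF value. C = EXW price + pre-shipment costs + freight + 0.33% × C
C − 0.33% × C = 6006.24 + 1020.11 + 162.90 + 233.14 + 5645.45
0.9967 × C = 13067.84
C = 13067.84 / 0.9967 = 13111.11
Insurance premium = 0.33% × 13111.11 = 43.27
Import duty = 13111.11 × 6% = 786.67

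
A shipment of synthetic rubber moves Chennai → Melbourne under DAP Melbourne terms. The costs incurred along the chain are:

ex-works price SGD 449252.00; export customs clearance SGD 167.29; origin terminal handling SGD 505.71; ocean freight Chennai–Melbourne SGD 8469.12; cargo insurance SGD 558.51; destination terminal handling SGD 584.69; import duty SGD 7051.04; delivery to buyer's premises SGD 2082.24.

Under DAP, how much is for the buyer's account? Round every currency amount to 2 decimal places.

DAP: the seller bears all costs to the named destination except import duty and clearance.
Seller's account: goods 449252.00 + export clearance 167.29 + origin terminal 505.71 + freight 8469.12 + insurance 558.51 + destination terminal 584.69 + delivery 2082.24 = 461619.56
Buyer's account: duty 7051.04 = 7051.04

Buyer's account: SGD 7051.04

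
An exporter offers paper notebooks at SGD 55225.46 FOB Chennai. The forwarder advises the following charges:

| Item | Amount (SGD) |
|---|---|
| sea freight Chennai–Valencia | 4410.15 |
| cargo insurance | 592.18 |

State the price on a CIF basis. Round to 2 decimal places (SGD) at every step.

CIF price: SGD 60227.79

From FOB to CIF, the seller additionally bears: freight, insurance.
CIF price = 55225.46 + 4410.15 + 592.18 = 60227.79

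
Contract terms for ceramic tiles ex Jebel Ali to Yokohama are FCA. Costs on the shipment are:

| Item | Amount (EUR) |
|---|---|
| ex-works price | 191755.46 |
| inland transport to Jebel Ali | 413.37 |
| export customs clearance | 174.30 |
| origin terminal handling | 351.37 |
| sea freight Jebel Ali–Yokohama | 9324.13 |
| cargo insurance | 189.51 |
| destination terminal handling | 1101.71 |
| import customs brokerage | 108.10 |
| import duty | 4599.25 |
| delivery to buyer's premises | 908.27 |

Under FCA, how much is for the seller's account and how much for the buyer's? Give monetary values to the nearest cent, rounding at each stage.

FCA: the seller delivers export-cleared goods to the carrier; the buyer bears costs from that point.
Seller's account: goods 191755.46 + inland to port 413.37 + export clearance 174.30 = 192343.13
Buyer's account: origin terminal 351.37 + freight 9324.13 + insurance 189.51 + destination terminal 1101.71 + brokerage 108.10 + duty 4599.25 + delivery 908.27 = 16582.34

Seller: EUR 192343.13; buyer: EUR 16582.34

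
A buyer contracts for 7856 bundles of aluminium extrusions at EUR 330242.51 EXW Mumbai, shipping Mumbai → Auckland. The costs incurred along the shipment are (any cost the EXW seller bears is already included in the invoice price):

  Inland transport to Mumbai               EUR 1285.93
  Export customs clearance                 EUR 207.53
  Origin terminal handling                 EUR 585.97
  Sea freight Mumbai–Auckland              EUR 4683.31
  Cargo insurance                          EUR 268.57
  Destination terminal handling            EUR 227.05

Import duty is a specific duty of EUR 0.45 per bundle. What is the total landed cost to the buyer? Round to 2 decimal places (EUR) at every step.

EXW: the seller makes goods available at their premises; the buyer bears all onward costs.
CIF value = EXW price + inland to port + export clearance + origin terminal + freight + insurance = 330242.51 + 1285.93 + 207.53 + 585.97 + 4683.31 + 268.57 = 337273.82
Import duty = 7856 × 0.45 = 3535.20
Buyer bears: inland to port 1285.93 + export clearance 207.53 + origin terminal 585.97 + freight 4683.31 + insurance 268.57 + destination terminal 227.05 + duty 3535.20 = 10793.56
Landed cost = invoice 330242.51 + 10793.56 = 341036.07

Total landed cost: EUR 341036.07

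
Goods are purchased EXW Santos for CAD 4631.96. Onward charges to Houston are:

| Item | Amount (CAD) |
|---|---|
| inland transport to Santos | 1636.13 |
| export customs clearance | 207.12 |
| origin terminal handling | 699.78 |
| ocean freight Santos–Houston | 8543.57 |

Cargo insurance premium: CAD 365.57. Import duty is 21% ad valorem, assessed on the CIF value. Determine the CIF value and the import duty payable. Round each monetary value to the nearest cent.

CIF value: CAD 16084.13; import duty: CAD 3377.67

CIF = EXW price + pre-shipment costs + freight + insurance
CIF = 4631.96 + 1636.13 + 207.12 + 699.78 + 8543.57 + 365.57 = 16084.13
Import duty = 16084.13 × 21% = 3377.67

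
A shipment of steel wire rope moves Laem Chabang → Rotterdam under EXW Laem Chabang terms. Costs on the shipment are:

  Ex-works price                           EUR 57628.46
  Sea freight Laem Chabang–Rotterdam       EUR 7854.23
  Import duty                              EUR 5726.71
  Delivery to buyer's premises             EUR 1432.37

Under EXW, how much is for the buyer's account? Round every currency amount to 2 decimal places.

EXW: the seller makes goods available at their premises; the buyer bears all onward costs.
Seller's account: goods 57628.46 = 57628.46
Buyer's account: freight 7854.23 + duty 5726.71 + delivery 1432.37 = 15013.31

Buyer's account: EUR 15013.31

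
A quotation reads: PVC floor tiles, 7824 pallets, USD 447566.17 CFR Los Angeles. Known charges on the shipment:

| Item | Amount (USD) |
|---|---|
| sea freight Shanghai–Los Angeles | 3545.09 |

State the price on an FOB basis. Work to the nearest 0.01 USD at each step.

FOB price: USD 444021.08

From CFR to FOB, the seller no longer bears: freight.
FOB price = 447566.17 − 3545.09 = 444021.08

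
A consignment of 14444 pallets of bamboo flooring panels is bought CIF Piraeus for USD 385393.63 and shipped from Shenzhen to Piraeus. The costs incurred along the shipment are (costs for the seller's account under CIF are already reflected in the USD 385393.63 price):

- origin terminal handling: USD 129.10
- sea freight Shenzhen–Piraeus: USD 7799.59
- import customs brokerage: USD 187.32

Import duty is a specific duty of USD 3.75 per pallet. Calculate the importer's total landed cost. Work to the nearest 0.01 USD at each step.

Total landed cost: USD 439745.95

CIF: the seller pays costs through ocean freight and marine insurance to the destination port.
Already in the invoice (seller's account under CIF): origin terminal, freight — exclude.
The CIF price already equals the CIF value: 385393.63
Import duty = 14444 × 3.75 = 54165.00
Buyer bears: brokerage 187.32 + duty 54165.00 = 54352.32
Landed cost = invoice 385393.63 + 54352.32 = 439745.95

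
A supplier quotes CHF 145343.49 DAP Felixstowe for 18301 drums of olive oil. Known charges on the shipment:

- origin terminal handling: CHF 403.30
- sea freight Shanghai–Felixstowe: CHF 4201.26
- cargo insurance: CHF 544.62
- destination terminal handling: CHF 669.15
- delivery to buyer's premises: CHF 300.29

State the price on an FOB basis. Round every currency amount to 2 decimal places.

FOB price: CHF 139628.17

Not relevant to the conversion: origin terminal — on the seller under both DAP and FOB; already in the DAP price and stays in the FOB price.
From DAP to FOB, the seller no longer bears: freight, insurance, destination terminal, delivery.
FOB price = 145343.49 − 4201.26 − 544.62 − 669.15 − 300.29 = 139628.17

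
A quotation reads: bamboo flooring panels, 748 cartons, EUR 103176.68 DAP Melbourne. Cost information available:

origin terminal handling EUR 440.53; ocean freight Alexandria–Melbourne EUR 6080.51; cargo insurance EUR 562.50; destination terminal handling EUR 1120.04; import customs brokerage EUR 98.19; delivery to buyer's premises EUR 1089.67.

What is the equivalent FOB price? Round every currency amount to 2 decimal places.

FOB price: EUR 94323.96

Not relevant to the conversion: origin terminal — on the seller under both DAP and FOB; already in the DAP price and stays in the FOB price. brokerage — on the buyer under both terms; not part of either seller's price.
From DAP to FOB, the seller no longer bears: freight, insurance, destination terminal, delivery.
FOB price = 103176.68 − 6080.51 − 562.50 − 1120.04 − 1089.67 = 94323.96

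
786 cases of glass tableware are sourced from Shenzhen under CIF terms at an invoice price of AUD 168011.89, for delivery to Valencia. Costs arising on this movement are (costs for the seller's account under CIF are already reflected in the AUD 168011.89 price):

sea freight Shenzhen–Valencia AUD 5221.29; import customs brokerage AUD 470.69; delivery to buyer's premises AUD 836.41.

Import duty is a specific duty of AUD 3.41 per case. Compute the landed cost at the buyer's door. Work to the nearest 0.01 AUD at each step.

CIF: the seller pays costs through ocean freight and marine insurance to the destination port.
Already in the invoice (seller's account under CIF): freight — exclude.
The CIF price already equals the CIF value: 168011.89
Import duty = 786 × 3.41 = 2680.26
Buyer bears: brokerage 470.69 + delivery 836.41 + duty 2680.26 = 3987.36
Landed cost = invoice 168011.89 + 3987.36 = 171999.25

Total landed cost: AUD 171999.25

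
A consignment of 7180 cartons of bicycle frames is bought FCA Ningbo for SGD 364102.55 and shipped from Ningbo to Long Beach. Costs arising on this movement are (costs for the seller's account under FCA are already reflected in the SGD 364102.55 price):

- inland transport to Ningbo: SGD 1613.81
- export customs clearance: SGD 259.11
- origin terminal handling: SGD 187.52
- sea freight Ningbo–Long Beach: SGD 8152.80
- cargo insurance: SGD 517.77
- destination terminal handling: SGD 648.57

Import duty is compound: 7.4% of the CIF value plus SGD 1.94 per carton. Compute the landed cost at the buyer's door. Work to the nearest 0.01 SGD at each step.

FCA: the seller delivers export-cleared goods to the carrier; the buyer bears costs from that point.
Already in the invoice (seller's account under FCA): inland to port, export clearance — exclude.
CIF value = FCA price + origin terminal + freight + insurance = 364102.55 + 187.52 + 8152.80 + 517.77 = 372960.64
Ad valorem component: 372960.64 × 7.4% = 27599.09
Specific component: 7180 × 1.94 = 13929.20
Import duty = 27599.09 + 13929.20 = 41528.29
Buyer bears: origin terminal 187.52 + freight 8152.80 + insurance 517.77 + destination terminal 648.57 + duty 41528.29 = 51034.95
Landed cost = invoice 364102.55 + 51034.95 = 415137.50

Total landed cost: SGD 415137.50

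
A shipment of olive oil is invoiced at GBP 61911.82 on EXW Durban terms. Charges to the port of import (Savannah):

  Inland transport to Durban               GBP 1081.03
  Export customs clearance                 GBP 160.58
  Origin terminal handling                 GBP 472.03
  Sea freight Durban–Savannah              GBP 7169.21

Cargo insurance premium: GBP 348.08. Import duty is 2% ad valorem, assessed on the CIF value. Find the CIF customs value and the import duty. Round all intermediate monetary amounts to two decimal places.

CIF value: GBP 71142.75; import duty: GBP 1422.86

CIF = EXW price + pre-shipment costs + freight + insurance
CIF = 61911.82 + 1081.03 + 160.58 + 472.03 + 7169.21 + 348.08 = 71142.75
Import duty = 71142.75 × 2% = 1422.86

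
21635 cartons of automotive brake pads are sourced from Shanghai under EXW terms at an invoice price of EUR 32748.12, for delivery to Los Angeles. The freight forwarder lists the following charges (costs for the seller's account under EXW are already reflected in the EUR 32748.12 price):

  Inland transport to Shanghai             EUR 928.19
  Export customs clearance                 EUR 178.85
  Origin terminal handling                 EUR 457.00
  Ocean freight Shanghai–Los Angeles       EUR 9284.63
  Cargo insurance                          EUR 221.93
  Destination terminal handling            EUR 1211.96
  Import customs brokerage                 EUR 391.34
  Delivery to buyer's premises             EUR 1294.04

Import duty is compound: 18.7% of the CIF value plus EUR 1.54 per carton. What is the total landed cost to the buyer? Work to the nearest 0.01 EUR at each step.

EXW: the seller makes goods available at their premises; the buyer bears all onward costs.
CIF value = EXW price + inland to port + export clearance + origin terminal + freight + insurance = 32748.12 + 928.19 + 178.85 + 457.00 + 9284.63 + 221.93 = 43818.72
Ad valorem component: 43818.72 × 18.7% = 8194.10
Specific component: 21635 × 1.54 = 33317.90
Import duty = 8194.10 + 33317.90 = 41512.00
Buyer bears: inland to port 928.19 + export clearance 178.85 + origin terminal 457.00 + freight 9284.63 + insurance 221.93 + destination terminal 1211.96 + brokerage 391.34 + delivery 1294.04 + duty 41512.00 = 55479.94
Landed cost = invoice 32748.12 + 55479.94 = 88228.06

Total landed cost: EUR 88228.06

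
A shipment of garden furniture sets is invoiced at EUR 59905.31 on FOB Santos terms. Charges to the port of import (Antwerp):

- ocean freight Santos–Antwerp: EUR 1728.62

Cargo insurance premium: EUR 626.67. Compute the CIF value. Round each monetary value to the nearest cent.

CIF = FOB price + freight + insurance
CIF = 59905.31 + 1728.62 + 626.67 = 62260.60

CIF value: EUR 62260.60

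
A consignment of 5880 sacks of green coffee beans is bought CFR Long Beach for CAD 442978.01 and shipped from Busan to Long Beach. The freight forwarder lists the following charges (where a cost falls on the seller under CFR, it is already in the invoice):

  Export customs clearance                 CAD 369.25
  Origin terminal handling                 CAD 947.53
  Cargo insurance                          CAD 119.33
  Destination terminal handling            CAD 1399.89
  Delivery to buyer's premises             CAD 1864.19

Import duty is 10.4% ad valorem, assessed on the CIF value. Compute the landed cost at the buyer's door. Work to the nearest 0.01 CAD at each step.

Total landed cost: CAD 492443.54

CFR: the seller pays costs through ocean freight to the destination port, but not insurance.
Already in the invoice (seller's account under CFR): export clearance, origin terminal — exclude.
CIF value = CFR price + insurance = 442978.01 + 119.33 = 443097.34
Import duty = 443097.34 × 10.4% = 46082.12
Buyer bears: insurance 119.33 + destination terminal 1399.89 + delivery 1864.19 + duty 46082.12 = 49465.53
Landed cost = invoice 442978.01 + 49465.53 = 492443.54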